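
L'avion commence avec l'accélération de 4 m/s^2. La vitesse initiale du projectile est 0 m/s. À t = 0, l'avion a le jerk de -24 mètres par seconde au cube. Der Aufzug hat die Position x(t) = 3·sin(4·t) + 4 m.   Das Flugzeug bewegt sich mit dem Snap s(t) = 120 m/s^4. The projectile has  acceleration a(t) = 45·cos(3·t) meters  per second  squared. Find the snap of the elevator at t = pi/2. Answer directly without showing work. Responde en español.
La respuesta es 0.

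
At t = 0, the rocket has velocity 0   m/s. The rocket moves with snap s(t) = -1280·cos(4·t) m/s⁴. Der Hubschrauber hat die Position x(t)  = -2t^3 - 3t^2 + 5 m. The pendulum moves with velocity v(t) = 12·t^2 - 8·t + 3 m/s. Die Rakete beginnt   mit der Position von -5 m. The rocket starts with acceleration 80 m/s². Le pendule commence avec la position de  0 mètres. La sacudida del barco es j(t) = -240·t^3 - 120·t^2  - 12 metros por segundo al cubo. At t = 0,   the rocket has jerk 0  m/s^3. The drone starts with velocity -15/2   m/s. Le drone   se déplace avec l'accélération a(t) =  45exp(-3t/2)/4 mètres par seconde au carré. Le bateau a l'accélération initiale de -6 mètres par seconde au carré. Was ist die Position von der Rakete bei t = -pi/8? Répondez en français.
En partant du snap s(t) = -1280·cos(4·t), nous prenons 4 intégrales. La primitive du snap, avec j(0) = 0, donne le jerk: j(t) = -320·sin(4·t). En intégrant le jerk et en utilisant la condition initiale a(0) = 80, nous obtenons a(t) = 80·cos(4·t). La primitive de l'accélération, avec v(0) = 0, donne la vitesse: v(t) = 20·sin(4·t). En prenant ∫v(t)dt et en appliquant x(0) = -5, nous trouvons x(t) = -5·cos(4·t). De l'équation de la position x(t) = -5·cos(4·t), nous substituons t = -pi/8 pour obtenir x = 0.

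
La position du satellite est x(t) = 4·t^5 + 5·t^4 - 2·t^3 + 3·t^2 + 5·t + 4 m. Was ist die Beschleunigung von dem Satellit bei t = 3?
Um dies zu lösen, müssen wir 2 Ableitungen unserer Gleichung für die Position x(t) = 4·t^5 + 5·t^4 - 2·t^3 + 3·t^2 + 5·t + 4 nehmen. Mit d/dt von x(t) finden wir v(t) = 20·t^4 + 20·t^3 - 6·t^2 + 6·t + 5. Durch Ableiten von der Geschwindigkeit erhalten wir die Beschleunigung: a(t) = 80·t^3 + 60·t^2 - 12·t + 6. Wir haben die Beschleunigung a(t) = 80·t^3 + 60·t^2 - 12·t + 6. Durch Einsetzen von t = 3: a(3) = 2670.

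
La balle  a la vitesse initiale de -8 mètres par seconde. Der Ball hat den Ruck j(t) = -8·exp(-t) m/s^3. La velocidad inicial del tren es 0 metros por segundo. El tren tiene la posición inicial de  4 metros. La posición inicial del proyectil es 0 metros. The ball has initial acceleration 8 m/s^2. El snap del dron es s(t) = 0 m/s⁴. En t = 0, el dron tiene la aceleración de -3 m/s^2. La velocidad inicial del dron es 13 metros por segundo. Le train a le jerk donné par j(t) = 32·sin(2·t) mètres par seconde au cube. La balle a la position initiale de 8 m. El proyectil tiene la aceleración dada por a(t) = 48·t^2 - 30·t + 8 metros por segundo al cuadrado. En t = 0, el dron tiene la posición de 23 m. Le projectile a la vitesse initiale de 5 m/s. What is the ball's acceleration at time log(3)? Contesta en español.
Partiendo de la sacudida j(t) = -8·exp(-t), tomamos 1 integral. Integrando la sacudida y usando la condición inicial a(0) = 8, obtenemos a(t) = 8·exp(-t). Tenemos la aceleración a(t) = 8·exp(-t). Sustituyendo t = log(3): a(log(3)) = 8/3.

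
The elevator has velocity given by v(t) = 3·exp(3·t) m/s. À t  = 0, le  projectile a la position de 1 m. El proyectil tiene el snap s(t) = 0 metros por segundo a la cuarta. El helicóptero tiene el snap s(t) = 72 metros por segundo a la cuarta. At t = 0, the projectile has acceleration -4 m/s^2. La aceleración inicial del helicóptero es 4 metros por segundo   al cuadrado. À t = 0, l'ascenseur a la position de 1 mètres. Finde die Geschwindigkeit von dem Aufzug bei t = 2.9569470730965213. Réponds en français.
Nous avons la vitesse v(t) = 3·exp(3·t). En substituant t = 2.9569470730965213: v(2.9569470730965213) = 21363.8070091352.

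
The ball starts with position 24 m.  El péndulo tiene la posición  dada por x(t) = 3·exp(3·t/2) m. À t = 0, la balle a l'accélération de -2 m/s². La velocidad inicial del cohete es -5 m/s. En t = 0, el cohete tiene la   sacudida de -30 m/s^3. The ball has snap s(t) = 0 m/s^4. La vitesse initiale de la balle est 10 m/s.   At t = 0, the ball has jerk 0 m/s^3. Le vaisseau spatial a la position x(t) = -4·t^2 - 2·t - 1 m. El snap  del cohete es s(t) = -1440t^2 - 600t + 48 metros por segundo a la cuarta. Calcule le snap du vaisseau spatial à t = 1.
Pour résoudre ceci, nous devons prendre 4 dérivées de notre équation de la position x(t) = -4·t^2 - 2·t - 1. En prenant d/dt de x(t), nous trouvons v(t) = -8·t - 2. La dérivée de la vitesse donne l'accélération: a(t) = -8. En prenant d/dt de a(t), nous trouvons j(t) = 0. En prenant d/dt de j(t), nous trouvons s(t) = 0. De l'équation du snap s(t) = 0, nous substituons t = 1 pour obtenir s = 0.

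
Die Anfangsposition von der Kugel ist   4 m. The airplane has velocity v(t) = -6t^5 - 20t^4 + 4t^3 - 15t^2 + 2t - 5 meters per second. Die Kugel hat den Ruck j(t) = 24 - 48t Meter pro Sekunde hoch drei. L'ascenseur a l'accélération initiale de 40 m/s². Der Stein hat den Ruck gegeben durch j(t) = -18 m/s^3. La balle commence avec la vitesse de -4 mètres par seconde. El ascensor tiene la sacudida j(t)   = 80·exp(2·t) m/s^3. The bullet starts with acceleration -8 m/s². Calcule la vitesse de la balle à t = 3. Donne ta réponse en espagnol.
Partiendo de la sacudida j(t) = 24 - 48·t, tomamos 2 antiderivadas. Tomando ∫j(t)dt y aplicando a(0) = -8, encontramos a(t) = -24·t^2 + 24·t - 8. Tomando ∫a(t)dt y aplicando v(0) = -4, encontramos v(t) = -8·t^3 + 12·t^2 - 8·t - 4. Tenemos la velocidad v(t) = -8·t^3 + 12·t^2 - 8·t - 4. Sustituyendo t = 3: v(3) = -136.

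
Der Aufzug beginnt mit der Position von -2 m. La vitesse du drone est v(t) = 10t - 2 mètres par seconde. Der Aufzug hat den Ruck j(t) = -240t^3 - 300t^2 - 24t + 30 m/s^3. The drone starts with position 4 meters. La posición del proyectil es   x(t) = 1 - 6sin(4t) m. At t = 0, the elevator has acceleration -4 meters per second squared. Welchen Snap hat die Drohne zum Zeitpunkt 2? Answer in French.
Pour résoudre ceci, nous devons prendre 3 dérivées de notre équation de la vitesse v(t) = 10·t - 2. En prenant d/dt de v(t), nous trouvons a(t) = 10. La dérivée de l'accélération donne le jerk: j(t) = 0. La dérivée du jerk donne le snap: s(t) = 0. De l'équation du snap s(t) = 0, nous substituons t = 2 pour obtenir s = 0.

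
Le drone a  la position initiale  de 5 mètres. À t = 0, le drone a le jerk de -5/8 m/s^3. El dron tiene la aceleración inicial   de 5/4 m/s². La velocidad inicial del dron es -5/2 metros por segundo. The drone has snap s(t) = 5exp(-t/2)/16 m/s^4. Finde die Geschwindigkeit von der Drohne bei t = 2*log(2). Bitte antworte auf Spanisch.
Para resolver esto, necesitamos tomar 3 integrales de nuestra ecuación del snap s(t) = 5·exp(-t/2)/16. Integrando el snap y usando la condición inicial j(0) = -5/8, obtenemos j(t) = -5·exp(-t/2)/8. La antiderivada de la sacudida es la aceleración. Usando a(0) = 5/4, obtenemos a(t) = 5·exp(-t/2)/4. La antiderivada de la aceleración es la velocidad. Usando v(0) = -5/2, obtenemos v(t) = -5·exp(-t/2)/2. De la ecuación de la velocidad v(t) = -5·exp(-t/2)/2, sustituimos t = 2*log(2) para obtener v = -5/4.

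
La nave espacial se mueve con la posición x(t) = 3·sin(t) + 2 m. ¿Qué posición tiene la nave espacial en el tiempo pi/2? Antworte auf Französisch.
De l'équation de la position x(t) = 3·sin(t) + 2, nous substituons t = pi/2 pour obtenir x = 5.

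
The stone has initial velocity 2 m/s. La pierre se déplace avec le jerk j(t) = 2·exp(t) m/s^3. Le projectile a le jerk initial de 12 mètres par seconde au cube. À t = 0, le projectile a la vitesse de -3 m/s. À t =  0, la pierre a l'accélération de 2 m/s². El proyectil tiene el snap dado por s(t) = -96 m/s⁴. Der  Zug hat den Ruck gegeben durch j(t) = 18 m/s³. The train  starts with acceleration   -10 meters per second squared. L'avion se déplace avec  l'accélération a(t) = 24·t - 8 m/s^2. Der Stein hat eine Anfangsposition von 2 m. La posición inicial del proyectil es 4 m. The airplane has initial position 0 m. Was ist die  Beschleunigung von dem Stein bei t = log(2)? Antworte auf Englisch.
Starting from jerk j(t) = 2·exp(t), we take 1 antiderivative. Taking ∫j(t)dt and applying a(0) = 2, we find a(t) = 2·exp(t). Using a(t) = 2·exp(t) and substituting t = log(2), we find a = 4.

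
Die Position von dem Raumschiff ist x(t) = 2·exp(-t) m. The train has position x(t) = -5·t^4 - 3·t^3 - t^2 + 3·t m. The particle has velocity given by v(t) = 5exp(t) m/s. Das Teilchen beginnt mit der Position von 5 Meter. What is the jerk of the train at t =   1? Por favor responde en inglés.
To solve this, we need to take 3 derivatives of our position equation x(t) = -5·t^4 - 3·t^3 - t^2 + 3·t. Differentiating position, we get velocity: v(t) = -20·t^3 - 9·t^2 - 2·t + 3. Differentiating velocity, we get acceleration: a(t) = -60·t^2 - 18·t - 2. Differentiating acceleration, we get jerk: j(t) = -120·t - 18. We have jerk j(t) = -120·t - 18. Substituting t = 1: j(1) = -138.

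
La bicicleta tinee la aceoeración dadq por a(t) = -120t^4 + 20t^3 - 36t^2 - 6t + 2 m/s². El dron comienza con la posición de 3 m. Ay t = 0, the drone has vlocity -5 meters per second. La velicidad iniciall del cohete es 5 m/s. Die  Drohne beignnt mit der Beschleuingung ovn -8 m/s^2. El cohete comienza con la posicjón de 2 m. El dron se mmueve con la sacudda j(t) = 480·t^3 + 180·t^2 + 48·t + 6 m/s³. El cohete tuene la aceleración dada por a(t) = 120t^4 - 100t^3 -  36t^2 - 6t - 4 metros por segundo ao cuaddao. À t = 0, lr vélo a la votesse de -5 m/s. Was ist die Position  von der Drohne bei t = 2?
Ausgehend von dem Ruck j(t) = 480·t^3 + 180·t^2 + 48·t + 6, nehmen wir 3 Stammfunktionen. Mit ∫j(t)dt und Anwendung von a(0) = -8, finden wir a(t) = 120·t^4 + 60·t^3 + 24·t^2 + 6·t - 8. Mit ∫a(t)dt und Anwendung von v(0) = -5, finden wir v(t) = 24·t^5 + 15·t^4 + 8·t^3 + 3·t^2 - 8·t - 5. Die Stammfunktion von der Geschwindigkeit, mit x(0) = 3, ergibt die Position: x(t) = 4·t^6 + 3·t^5 + 2·t^4 + t^3 - 4·t^2 - 5·t + 3. Wir haben die Position x(t) = 4·t^6 + 3·t^5 + 2·t^4 + t^3 - 4·t^2 - 5·t + 3. Durch Einsetzen von t = 2: x(2) = 369.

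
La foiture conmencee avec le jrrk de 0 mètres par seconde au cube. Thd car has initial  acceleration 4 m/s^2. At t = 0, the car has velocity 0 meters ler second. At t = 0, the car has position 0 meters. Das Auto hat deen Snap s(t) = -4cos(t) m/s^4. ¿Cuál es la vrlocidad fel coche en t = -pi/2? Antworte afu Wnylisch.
We must find the integral of our snap equation s(t) = -4·cos(t) 3 times. The antiderivative of snap, with j(0) = 0, gives jerk: j(t) = -4·sin(t). Finding the integral of j(t) and using a(0) = 4: a(t) = 4·cos(t). Taking ∫a(t)dt and applying v(0) = 0, we find v(t) = 4·sin(t). We have velocity v(t) = 4·sin(t). Substituting t = -pi/2: v(-pi/2) = -4.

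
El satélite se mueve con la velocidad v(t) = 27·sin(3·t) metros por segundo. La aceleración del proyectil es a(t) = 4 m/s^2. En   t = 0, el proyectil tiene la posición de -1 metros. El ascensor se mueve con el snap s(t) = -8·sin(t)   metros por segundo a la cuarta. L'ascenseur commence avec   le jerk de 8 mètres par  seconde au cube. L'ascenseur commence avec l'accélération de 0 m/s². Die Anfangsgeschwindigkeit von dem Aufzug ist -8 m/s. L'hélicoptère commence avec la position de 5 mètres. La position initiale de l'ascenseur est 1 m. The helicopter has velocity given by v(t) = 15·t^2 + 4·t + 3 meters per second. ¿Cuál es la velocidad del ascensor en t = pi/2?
Debemos encontrar la integral de nuestra ecuación del snap s(t) = -8·sin(t) 3 veces. La antiderivada del snap es la sacudida. Usando j(0) = 8, obtenemos j(t) = 8·cos(t). Tomando ∫j(t)dt y aplicando a(0) = 0, encontramos a(t) = 8·sin(t). La integral de la aceleración es la velocidad. Usando v(0) = -8, obtenemos v(t) = -8·cos(t). Tenemos la velocidad v(t) = -8·cos(t). Sustituyendo t = pi/2: v(pi/2) = 0.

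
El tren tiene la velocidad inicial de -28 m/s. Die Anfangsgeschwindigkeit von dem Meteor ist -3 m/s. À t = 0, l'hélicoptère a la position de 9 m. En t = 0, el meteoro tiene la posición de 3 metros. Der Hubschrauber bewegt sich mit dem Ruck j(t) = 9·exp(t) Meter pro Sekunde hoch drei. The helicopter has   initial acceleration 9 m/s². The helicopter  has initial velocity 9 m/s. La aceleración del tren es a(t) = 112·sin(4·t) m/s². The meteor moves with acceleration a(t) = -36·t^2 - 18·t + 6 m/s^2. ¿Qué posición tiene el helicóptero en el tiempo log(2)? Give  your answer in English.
To solve this, we need to take 3 antiderivatives of our jerk equation j(t) = 9·exp(t). The integral of jerk is acceleration. Using a(0) = 9, we get a(t) = 9·exp(t). Taking ∫a(t)dt and applying v(0) = 9, we find v(t) = 9·exp(t). Integrating velocity and using the initial condition x(0) = 9, we get x(t) = 9·exp(t). We have position x(t) = 9·exp(t). Substituting t = log(2): x(log(2)) = 18.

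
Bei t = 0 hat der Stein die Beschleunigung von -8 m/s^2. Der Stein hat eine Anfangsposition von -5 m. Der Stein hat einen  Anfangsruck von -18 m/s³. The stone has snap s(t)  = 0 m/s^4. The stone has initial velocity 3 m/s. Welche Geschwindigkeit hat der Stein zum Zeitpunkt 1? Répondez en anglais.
We need to integrate our snap equation s(t) = 0 3 times. The integral of snap, with j(0) = -18, gives jerk: j(t) = -18. The antiderivative of jerk, with a(0) = -8, gives acceleration: a(t) = -18·t - 8. The antiderivative of acceleration is velocity. Using v(0) = 3, we get v(t) = -9·t^2 - 8·t + 3. From the given velocity equation v(t) = -9·t^2 - 8·t + 3, we substitute t = 1 to get v = -14.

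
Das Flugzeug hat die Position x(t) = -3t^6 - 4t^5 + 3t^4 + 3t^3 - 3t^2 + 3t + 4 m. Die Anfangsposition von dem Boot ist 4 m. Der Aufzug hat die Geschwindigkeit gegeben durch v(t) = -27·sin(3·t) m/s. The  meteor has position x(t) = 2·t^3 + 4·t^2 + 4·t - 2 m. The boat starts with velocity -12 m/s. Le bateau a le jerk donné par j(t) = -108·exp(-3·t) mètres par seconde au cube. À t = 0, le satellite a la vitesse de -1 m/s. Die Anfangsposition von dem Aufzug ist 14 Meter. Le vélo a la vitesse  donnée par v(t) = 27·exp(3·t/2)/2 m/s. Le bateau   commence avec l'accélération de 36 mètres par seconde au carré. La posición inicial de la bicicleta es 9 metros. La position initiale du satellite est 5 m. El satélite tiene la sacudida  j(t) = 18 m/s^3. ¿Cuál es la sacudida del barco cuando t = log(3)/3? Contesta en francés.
Nous avons le jerk j(t) = -108·exp(-3·t). En substituant t = log(3)/3: j(log(3)/3) = -36.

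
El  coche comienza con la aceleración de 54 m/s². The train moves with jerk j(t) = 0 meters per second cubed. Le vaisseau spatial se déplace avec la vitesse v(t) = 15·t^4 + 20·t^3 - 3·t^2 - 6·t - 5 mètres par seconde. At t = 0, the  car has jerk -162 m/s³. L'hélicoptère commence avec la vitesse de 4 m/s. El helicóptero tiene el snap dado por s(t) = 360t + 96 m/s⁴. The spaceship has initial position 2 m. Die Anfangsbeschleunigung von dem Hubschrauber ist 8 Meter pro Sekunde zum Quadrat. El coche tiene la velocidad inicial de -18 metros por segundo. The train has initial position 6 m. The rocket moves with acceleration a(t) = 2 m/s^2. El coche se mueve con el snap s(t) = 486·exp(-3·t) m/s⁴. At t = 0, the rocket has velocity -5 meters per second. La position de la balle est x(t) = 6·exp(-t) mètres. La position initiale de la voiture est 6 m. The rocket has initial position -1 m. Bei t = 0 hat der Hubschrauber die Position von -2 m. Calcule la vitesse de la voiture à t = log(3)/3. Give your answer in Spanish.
Partiendo del snap s(t) = 486·exp(-3·t), tomamos 3 integrales. Tomando ∫s(t)dt y aplicando j(0) = -162, encontramos j(t) = -162·exp(-3·t). Integrando la sacudida y usando la condición inicial a(0) = 54, obtenemos a(t) = 54·exp(-3·t). Integrando la aceleración y usando la condición inicial v(0) = -18, obtenemos v(t) = -18·exp(-3·t). Tenemos la velocidad v(t) = -18·exp(-3·t). Sustituyendo t = log(3)/3: v(log(3)/3) = -6.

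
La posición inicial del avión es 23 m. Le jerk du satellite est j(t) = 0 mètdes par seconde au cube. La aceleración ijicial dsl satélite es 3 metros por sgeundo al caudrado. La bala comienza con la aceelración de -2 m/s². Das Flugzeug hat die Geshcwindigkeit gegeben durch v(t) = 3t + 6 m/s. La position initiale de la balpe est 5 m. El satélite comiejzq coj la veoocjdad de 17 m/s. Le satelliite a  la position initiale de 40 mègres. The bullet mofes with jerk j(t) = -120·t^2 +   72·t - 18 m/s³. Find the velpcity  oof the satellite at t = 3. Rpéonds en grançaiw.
Pour résoudre ceci, nous devons prendre 2 intégrales de notre équation du jerk j(t) = 0. En prenant ∫j(t)dt et en appliquant a(0) = 3, nous trouvons a(t) = 3. En prenant ∫a(t)dt et en appliquant v(0) = 17, nous trouvons v(t) = 3·t + 17. En utilisant v(t) = 3·t + 17 et en substituant t = 3, nous trouvons v = 26.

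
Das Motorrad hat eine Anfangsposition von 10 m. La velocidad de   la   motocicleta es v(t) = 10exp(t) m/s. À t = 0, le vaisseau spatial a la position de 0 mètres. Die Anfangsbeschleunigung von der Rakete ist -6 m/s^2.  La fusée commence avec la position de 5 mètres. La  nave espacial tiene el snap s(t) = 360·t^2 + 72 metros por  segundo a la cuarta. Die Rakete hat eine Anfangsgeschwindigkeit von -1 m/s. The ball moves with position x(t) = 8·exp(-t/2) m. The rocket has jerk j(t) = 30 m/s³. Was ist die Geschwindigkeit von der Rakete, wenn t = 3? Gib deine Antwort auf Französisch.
Pour résoudre ceci, nous devons prendre 2 primitives de notre équation du jerk j(t) = 30. En prenant ∫j(t)dt et en appliquant a(0) = -6, nous trouvons a(t) = 30·t - 6. La primitive de l'accélération, avec v(0) = -1, donne la vitesse: v(t) = 15·t^2 - 6·t - 1. Nous avons la vitesse v(t) = 15·t^2 - 6·t - 1. En substituant t = 3: v(3) = 116.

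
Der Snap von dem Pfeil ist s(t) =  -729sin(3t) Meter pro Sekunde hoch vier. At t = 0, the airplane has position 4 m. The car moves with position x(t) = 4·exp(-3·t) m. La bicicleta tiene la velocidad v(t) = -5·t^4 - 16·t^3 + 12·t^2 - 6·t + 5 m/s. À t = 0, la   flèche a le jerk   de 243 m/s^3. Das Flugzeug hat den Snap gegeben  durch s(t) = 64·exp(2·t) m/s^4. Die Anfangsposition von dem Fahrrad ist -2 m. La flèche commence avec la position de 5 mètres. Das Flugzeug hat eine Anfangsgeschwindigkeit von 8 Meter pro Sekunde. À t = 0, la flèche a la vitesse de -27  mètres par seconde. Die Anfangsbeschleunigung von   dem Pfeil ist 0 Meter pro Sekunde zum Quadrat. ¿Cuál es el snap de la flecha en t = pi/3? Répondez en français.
Nous avons le snap s(t) = -729·sin(3·t). En substituant t = pi/3: s(pi/3) = 0.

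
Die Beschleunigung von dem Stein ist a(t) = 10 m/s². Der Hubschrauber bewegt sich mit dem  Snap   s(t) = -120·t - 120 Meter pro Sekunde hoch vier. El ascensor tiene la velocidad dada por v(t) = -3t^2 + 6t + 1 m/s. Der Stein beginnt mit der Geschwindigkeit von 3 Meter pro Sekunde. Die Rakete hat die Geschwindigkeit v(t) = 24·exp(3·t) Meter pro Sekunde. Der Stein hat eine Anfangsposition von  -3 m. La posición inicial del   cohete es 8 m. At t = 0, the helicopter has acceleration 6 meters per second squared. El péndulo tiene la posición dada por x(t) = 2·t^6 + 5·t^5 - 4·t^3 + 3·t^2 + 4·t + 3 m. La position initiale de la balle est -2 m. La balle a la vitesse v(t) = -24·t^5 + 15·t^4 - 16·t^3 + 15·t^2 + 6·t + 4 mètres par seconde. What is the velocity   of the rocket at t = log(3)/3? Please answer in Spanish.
Usando v(t) = 24·exp(3·t) y sustituyendo t = log(3)/3, encontramos v = 72.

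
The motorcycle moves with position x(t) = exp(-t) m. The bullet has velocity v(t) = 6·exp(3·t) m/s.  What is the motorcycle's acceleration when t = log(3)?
To solve this, we need to take 2 derivatives of our position equation x(t) = exp(-t). Differentiating position, we get velocity: v(t) = -exp(-t). The derivative of velocity gives acceleration: a(t) = exp(-t). Using a(t) = exp(-t) and substituting t = log(3), we find a = 1/3.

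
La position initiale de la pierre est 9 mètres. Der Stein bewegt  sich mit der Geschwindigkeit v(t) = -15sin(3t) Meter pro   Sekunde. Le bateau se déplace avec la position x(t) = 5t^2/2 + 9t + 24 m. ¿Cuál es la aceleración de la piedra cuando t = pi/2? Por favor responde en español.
Para resolver esto, necesitamos tomar 1 derivada de nuestra ecuación de la velocidad v(t) = -15·sin(3·t). Tomando d/dt de v(t), encontramos a(t) = -45·cos(3·t). Tenemos la aceleración a(t) = -45·cos(3·t). Sustituyendo t = pi/2: a(pi/2) = 0.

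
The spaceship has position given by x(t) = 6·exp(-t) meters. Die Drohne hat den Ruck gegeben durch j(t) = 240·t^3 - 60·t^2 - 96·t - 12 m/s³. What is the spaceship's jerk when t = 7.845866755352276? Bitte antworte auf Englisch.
To solve this, we need to take 3 derivatives of our position equation x(t) = 6·exp(-t). Differentiating position, we get velocity: v(t) = -6·exp(-t). The derivative of velocity gives acceleration: a(t) = 6·exp(-t). Differentiating acceleration, we get jerk: j(t) = -6·exp(-t). Using j(t) = -6·exp(-t) and substituting t = 7.845866755352276, we find j = -0.00234819745371648.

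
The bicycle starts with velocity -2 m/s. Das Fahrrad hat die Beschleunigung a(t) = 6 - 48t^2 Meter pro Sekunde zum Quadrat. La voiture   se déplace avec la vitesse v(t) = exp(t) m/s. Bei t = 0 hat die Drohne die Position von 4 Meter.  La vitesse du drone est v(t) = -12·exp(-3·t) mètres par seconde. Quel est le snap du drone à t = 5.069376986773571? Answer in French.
Pour résoudre ceci, nous devons prendre 3 dérivées de notre équation de la vitesse v(t) = -12·exp(-3·t). En prenant d/dt de v(t), nous trouvons a(t) = 36·exp(-3·t). La dérivée de l'accélération donne le jerk: j(t) = -108·exp(-3·t). La dérivée du jerk donne le snap: s(t) = 324·exp(-3·t). Nous avons le snap s(t) = 324·exp(-3·t). En substituant t = 5.069376986773571: s(5.069376986773571) = 0.0000804892080088780.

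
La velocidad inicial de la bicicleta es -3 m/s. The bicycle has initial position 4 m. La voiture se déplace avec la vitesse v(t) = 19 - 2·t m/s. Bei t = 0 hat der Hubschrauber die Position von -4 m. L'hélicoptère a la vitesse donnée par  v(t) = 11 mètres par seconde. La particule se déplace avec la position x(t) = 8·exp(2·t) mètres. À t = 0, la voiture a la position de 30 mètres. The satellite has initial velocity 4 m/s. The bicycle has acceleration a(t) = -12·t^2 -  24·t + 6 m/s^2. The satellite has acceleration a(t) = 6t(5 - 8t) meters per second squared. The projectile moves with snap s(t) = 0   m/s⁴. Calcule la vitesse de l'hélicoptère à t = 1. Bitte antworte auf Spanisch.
Usando v(t) = 11 y sustituyendo t = 1, encontramos v = 11.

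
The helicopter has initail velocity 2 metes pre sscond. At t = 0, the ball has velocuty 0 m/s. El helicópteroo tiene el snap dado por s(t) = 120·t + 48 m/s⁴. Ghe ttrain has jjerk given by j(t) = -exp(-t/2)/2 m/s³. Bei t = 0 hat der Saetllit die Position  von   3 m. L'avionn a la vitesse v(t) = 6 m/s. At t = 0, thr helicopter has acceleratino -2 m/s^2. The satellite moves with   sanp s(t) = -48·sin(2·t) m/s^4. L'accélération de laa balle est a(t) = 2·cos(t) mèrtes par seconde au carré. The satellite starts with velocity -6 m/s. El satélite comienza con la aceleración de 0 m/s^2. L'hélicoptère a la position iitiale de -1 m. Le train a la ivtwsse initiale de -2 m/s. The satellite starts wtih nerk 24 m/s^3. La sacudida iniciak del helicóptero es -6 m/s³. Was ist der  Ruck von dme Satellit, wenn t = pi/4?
Wir müssen das Integral unserer Gleichung für den Snap s(t) = -48·sin(2·t) 1-mal finden. Die Stammfunktion von dem Snap ist der Ruck. Mit j(0) = 24 erhalten wir j(t) = 24·cos(2·t). Aus der Gleichung für den Ruck j(t) = 24·cos(2·t), setzen wir t = pi/4 ein und erhalten j = 0.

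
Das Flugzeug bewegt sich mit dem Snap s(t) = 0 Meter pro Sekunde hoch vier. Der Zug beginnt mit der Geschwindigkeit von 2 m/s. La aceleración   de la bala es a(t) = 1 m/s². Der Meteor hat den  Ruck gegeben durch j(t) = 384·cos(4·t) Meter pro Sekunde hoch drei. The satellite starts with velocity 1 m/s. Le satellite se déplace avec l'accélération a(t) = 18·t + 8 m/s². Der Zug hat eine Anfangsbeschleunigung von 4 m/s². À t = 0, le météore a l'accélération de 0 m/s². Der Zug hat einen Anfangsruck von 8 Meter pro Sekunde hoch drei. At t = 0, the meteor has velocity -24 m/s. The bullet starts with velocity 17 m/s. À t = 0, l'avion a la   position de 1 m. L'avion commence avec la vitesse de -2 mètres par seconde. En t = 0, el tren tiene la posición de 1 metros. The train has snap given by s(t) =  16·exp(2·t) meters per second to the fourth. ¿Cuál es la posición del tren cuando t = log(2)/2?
Necesitamos integrar nuestra ecuación del snap s(t) = 16·exp(2·t) 4 veces. Integrando el snap y usando la condición inicial j(0) = 8, obtenemos j(t) = 8·exp(2·t). La antiderivada de la sacudida, con a(0) = 4, da la aceleración: a(t) = 4·exp(2·t). La antiderivada de la aceleración, con v(0) = 2, da la velocidad: v(t) = 2·exp(2·t). Tomando ∫v(t)dt y aplicando x(0) = 1, encontramos x(t) = exp(2·t). De la ecuación de la posición x(t) = exp(2·t), sustituimos t = log(2)/2 para obtener x = 2.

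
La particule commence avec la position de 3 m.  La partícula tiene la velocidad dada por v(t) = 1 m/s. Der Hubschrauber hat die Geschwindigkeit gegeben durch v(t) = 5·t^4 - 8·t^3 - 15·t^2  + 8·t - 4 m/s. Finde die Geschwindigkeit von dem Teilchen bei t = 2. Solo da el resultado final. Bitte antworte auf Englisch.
The velocity at t = 2 is v = 1.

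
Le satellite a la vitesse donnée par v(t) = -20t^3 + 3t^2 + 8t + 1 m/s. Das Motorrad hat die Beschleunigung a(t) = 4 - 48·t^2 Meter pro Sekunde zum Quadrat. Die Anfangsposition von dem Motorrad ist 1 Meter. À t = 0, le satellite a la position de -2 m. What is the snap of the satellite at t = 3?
To solve this, we need to take 3 derivatives of our velocity equation v(t) = -20·t^3 + 3·t^2 + 8·t + 1. Differentiating velocity, we get acceleration: a(t) = -60·t^2 + 6·t + 8. The derivative of acceleration gives jerk: j(t) = 6 - 120·t. The derivative of jerk gives snap: s(t) = -120. From the given snap equation s(t) = -120, we substitute t = 3 to get s = -120.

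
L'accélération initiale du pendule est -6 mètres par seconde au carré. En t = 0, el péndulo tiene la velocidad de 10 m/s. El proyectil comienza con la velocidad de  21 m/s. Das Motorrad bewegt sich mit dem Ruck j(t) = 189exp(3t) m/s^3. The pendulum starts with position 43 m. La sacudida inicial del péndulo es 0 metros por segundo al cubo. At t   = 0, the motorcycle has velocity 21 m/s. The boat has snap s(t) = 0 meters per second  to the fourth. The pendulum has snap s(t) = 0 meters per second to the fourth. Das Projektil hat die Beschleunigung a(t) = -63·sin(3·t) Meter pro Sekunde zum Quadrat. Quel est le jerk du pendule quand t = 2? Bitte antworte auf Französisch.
En partant du snap s(t) = 0, nous prenons 1 primitive. L'intégrale du snap, avec j(0) = 0, donne le jerk: j(t) = 0. Nous avons le jerk j(t) = 0. En substituant t = 2: j(2) = 0.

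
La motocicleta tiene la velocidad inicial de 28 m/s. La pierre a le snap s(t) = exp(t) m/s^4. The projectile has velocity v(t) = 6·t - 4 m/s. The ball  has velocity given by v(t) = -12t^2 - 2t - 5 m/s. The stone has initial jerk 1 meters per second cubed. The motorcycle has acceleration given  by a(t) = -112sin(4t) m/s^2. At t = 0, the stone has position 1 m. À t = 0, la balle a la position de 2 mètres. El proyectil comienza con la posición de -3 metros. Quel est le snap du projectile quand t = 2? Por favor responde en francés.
Pour résoudre ceci, nous devons prendre 3 dérivées de notre équation de la vitesse v(t) = 6·t - 4. La dérivée de la vitesse donne l'accélération: a(t) = 6. En prenant d/dt de a(t), nous trouvons j(t) = 0. La dérivée du jerk donne le snap: s(t) = 0. En utilisant s(t) = 0 et en substituant t = 2, nous trouvons s = 0.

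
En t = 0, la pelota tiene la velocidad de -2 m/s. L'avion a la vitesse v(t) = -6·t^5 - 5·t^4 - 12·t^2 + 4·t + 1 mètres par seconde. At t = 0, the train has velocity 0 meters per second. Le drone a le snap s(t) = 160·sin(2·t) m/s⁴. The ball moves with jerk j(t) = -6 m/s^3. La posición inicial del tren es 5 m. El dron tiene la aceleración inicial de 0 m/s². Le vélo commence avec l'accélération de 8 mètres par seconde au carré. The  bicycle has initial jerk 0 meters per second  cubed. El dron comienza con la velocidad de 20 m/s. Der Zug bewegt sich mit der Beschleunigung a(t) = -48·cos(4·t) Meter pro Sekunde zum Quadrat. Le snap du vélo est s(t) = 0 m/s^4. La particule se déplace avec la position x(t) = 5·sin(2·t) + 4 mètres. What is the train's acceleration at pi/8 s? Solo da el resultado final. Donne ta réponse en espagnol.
a(pi/8) = 0.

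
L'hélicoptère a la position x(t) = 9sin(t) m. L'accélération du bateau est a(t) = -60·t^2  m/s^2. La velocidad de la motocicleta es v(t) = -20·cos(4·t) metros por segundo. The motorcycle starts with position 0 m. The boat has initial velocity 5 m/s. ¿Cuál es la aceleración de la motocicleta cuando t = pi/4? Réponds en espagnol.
Para resolver esto, necesitamos tomar 1 derivada de nuestra ecuación de la velocidad v(t) = -20·cos(4·t). Tomando d/dt de v(t), encontramos a(t) = 80·sin(4·t). De la ecuación de la aceleración a(t) = 80·sin(4·t), sustituimos t = pi/4 para obtener a = 0.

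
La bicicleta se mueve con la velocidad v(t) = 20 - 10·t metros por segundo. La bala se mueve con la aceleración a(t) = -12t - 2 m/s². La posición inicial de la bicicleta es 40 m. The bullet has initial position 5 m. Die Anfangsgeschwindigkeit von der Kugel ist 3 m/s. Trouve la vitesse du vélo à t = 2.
De l'équation de la vitesse v(t) = 20 - 10·t, nous substituons t = 2 pour obtenir v = 0.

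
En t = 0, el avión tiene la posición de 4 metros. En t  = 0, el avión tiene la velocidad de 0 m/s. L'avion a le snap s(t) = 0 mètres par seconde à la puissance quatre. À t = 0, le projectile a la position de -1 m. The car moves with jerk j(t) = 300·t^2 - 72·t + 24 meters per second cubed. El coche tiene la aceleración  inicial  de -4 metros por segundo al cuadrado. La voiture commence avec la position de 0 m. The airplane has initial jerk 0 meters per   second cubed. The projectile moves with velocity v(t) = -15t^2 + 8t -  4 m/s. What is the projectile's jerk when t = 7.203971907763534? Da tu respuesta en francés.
En partant de la vitesse v(t) = -15·t^2 + 8·t - 4, nous prenons 2 dérivées. En prenant d/dt de v(t), nous trouvons a(t) = 8 - 30·t. En prenant d/dt de a(t), nous trouvons j(t) = -30. De l'équation du jerk j(t) = -30, nous substituons t = 7.203971907763534 pour obtenir j = -30.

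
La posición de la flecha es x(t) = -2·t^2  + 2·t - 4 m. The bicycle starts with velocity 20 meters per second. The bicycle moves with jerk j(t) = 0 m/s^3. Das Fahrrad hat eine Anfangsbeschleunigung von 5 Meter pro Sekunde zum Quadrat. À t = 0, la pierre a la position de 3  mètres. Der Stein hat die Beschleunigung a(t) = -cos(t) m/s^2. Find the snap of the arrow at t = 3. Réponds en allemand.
Um dies zu lösen, müssen wir 4 Ableitungen unserer Gleichung für die Position x(t) = -2·t^2 + 2·t - 4 nehmen. Mit d/dt von x(t) finden wir v(t) = 2 - 4·t. Mit d/dt von v(t) finden wir a(t) = -4. Die Ableitung von der Beschleunigung ergibt den Ruck: j(t) = 0. Durch Ableiten von dem Ruck erhalten wir den Snap: s(t) = 0. Aus der Gleichung für den Snap s(t) = 0, setzen wir t = 3 ein und erhalten s = 0.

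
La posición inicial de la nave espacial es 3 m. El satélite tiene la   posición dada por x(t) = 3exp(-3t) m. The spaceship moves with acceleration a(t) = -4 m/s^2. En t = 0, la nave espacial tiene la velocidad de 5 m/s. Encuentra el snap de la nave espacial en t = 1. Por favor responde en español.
Debemos derivar nuestra ecuación de la aceleración a(t) = -4 2 veces. La derivada de la aceleración da la sacudida: j(t) = 0. Derivando la sacudida, obtenemos el snap: s(t) = 0. Tenemos el snap s(t) = 0. Sustituyendo t = 1: s(1) = 0.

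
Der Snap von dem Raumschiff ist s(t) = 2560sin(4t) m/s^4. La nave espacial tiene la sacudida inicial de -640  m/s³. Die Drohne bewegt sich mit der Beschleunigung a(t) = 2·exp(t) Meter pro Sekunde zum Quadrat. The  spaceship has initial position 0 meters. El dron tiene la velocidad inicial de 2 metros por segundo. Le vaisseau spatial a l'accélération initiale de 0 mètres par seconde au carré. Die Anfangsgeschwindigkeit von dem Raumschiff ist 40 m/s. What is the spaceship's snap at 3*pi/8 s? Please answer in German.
Wir haben den Snap s(t) = 2560·sin(4·t). Durch Einsetzen von t = 3*pi/8: s(3*pi/8) = -2560.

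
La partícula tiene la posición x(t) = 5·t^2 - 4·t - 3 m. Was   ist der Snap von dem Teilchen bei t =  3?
Um dies zu lösen, müssen wir 4 Ableitungen unserer Gleichung für die Position x(t) = 5·t^2 - 4·t - 3 nehmen. Die Ableitung von der Position ergibt die Geschwindigkeit: v(t) = 10·t - 4. Die Ableitung von der Geschwindigkeit ergibt die Beschleunigung: a(t) = 10. Durch Ableiten von der Beschleunigung erhalten wir den Ruck: j(t) = 0. Die Ableitung von dem Ruck ergibt den Snap: s(t) = 0. Mit s(t) = 0 und Einsetzen von t = 3, finden wir s = 0.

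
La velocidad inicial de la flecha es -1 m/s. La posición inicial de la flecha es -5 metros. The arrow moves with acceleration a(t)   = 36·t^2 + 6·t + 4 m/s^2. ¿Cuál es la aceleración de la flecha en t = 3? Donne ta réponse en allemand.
Mit a(t) = 36·t^2 + 6·t + 4 und Einsetzen von t = 3, finden wir a = 346.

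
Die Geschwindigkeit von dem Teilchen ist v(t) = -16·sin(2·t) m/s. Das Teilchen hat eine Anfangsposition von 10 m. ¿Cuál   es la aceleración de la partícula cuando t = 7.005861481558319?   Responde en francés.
Pour résoudre ceci, nous devons prendre 1 dérivée de notre équation de la vitesse v(t) = -16·sin(2·t). En dérivant la vitesse, nous obtenons l'accélération: a(t) = -32·cos(2·t). En utilisant a(t) = -32·cos(2·t) et en substituant t = 7.005861481558319, nous trouvons a = -4.00368752179434.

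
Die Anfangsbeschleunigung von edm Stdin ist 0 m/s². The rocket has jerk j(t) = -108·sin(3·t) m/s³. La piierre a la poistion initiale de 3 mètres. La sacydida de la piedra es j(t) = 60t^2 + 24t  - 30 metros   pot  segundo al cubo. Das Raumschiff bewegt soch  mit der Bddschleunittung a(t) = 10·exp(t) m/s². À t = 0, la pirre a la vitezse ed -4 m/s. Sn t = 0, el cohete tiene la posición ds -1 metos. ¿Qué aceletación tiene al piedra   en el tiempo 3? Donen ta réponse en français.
En partant du jerk j(t) = 60·t^2 + 24·t - 30, nous prenons 1 intégrale. L'intégrale du jerk, avec a(0) = 0, donne l'accélération: a(t) = 2·t·(10·t^2 + 6·t - 15). Nous avons l'accélération a(t) = 2·t·(10·t^2 + 6·t - 15). En substituant t = 3: a(3) = 558.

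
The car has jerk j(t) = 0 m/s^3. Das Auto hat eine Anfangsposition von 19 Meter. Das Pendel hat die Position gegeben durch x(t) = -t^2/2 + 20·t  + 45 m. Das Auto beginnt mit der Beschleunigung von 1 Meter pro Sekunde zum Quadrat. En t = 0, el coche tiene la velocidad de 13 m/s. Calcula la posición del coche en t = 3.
Necesitamos integrar nuestra ecuación de la sacudida j(t) = 0 3 veces. La antiderivada de la sacudida, con a(0) = 1, da la aceleración: a(t) = 1. La antiderivada de la aceleración, con v(0) = 13, da la velocidad: v(t) = t + 13. Integrando la velocidad y usando la condición inicial x(0) = 19, obtenemos x(t) = t^2/2 + 13·t + 19. De la ecuación de la posición x(t) = t^2/2 + 13·t + 19, sustituimos t = 3 para obtener x = 125/2.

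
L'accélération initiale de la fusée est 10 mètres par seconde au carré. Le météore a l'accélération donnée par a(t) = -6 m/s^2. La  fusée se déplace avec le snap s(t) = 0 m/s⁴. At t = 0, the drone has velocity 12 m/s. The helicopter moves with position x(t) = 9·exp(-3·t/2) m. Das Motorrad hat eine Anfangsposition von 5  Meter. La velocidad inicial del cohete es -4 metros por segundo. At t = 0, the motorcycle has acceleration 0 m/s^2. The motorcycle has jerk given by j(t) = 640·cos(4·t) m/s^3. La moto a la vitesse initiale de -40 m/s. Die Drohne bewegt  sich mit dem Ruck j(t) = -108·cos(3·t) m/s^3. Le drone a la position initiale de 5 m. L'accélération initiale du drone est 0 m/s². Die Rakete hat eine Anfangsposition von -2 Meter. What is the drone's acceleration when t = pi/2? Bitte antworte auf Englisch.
To solve this, we need to take 1 antiderivative of our jerk equation j(t) = -108·cos(3·t). Taking ∫j(t)dt and applying a(0) = 0, we find a(t) = -36·sin(3·t). Using a(t) = -36·sin(3·t) and substituting t = pi/2, we find a = 36.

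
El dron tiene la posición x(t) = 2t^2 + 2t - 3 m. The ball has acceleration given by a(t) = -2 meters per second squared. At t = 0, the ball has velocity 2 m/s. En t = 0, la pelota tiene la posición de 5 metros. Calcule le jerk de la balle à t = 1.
En partant de l'accélération a(t) = -2, nous prenons 1 dérivée. En prenant d/dt de a(t), nous trouvons j(t) = 0. Nous avons le jerk j(t) = 0. En substituant t = 1: j(1) = 0.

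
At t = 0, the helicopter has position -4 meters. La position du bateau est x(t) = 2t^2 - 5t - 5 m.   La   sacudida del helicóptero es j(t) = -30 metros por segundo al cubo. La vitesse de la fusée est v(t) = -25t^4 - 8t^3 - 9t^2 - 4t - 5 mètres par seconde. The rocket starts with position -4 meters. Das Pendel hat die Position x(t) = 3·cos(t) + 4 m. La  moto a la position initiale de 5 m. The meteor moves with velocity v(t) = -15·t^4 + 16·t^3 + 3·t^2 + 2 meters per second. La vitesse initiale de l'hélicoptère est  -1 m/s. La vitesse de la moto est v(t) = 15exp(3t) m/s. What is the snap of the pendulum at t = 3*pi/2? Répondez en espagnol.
Partiendo de la posición x(t) = 3·cos(t) + 4, tomamos 4 derivadas. La derivada de la posición da la velocidad: v(t) = -3·sin(t). Tomando d/dt de v(t), encontramos a(t) = -3·cos(t). Tomando d/dt de a(t), encontramos j(t) = 3·sin(t). La derivada de la sacudida da el snap: s(t) = 3·cos(t). Tenemos el snap s(t) = 3·cos(t). Sustituyendo t = 3*pi/2: s(3*pi/2) = 0.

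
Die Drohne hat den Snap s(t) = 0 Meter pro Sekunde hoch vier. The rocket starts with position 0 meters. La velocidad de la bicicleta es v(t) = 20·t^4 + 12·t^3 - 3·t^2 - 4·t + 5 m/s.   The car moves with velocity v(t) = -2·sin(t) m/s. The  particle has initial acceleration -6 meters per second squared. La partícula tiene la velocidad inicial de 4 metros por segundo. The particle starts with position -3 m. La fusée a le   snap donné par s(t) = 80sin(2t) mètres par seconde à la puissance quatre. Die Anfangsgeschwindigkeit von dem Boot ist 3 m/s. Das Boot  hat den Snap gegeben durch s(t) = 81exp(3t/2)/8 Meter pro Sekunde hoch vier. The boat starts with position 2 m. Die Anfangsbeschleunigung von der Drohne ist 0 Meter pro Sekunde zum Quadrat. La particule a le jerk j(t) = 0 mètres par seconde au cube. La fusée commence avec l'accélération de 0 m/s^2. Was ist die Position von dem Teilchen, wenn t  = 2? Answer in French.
Nous devons trouver la primitive de notre équation du jerk j(t) = 0 3 fois. En intégrant le jerk et en utilisant la condition initiale a(0) = -6, nous obtenons a(t) = -6. La primitive de l'accélération, avec v(0) = 4, donne la vitesse: v(t) = 4 - 6·t. L'intégrale de la vitesse, avec x(0) = -3, donne la position: x(t) = -3·t^2 + 4·t - 3. En utilisant x(t) = -3·t^2 + 4·t - 3 et en substituant t = 2, nous trouvons x = -7.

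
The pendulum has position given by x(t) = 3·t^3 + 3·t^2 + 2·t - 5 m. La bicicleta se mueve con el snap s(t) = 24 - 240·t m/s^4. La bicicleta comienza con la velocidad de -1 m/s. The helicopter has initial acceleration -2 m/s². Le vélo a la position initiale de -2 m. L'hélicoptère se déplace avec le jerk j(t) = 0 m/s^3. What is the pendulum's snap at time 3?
Starting from position x(t) = 3·t^3 + 3·t^2 + 2·t - 5, we take 4 derivatives. The derivative of position gives velocity: v(t) = 9·t^2 + 6·t + 2. Differentiating velocity, we get acceleration: a(t) = 18·t + 6. The derivative of acceleration gives jerk: j(t) = 18. Differentiating jerk, we get snap: s(t) = 0. Using s(t) = 0 and substituting t = 3, we find s = 0.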